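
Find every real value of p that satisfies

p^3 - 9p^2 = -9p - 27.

p = -1.2426 or p = 3 or p = 7.2426

Rearrange: p^3 - 9p^2 + 9p + 27 = 0.
Possible rational roots are divisors of 27. Testing p = 3 gives 0, so (p - 3) is a factor.
Divide: p^3 - 9p^2 + 9p + 27 = (p - 3)(p^2 - 6p - 9).
Apply the quadratic formula to p^2 - 6p - 9 = 0: p = (6 +/- sqrt(72))/2, i.e. p ~= 7.2426 or p ~= -1.2426.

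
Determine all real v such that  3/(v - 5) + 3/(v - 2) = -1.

v = -2.8541 or v = 3.8541

Multiply both sides by (v - 5)(v - 2):
3(v - 2) + 3(v - 5) = -(v - 5)(v - 2).
Expand and collect terms: -v² + v + 11 = 0.
By the quadratic formula, v = (-1 ± √45) / -2, so v ≈ -2.8541 or v ≈ 3.8541.
Neither value makes a denominator zero (v ≠ 5, v ≠ 2), so both are valid.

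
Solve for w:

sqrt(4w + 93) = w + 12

w = -3

Square both sides: 4w + 93 = (w + 12)^2.
Expand and rearrange: w^2 + 20w + 51 = 0.
Solving gives w = -3 or w = -17.
Check each candidate in the original equation:
  w = -3: sqrt(81) = 9, while w + 12 = 9 — valid.
  w = -17: sqrt(25) = 5, while w + 12 = -5 — extraneous.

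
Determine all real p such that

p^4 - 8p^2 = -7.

Let u = p^2. The equation becomes u^2 - 8u + 7 = 0.
Factor: (u - 1)(u - 7) = 0, so u = 1 or u = 7.
p^2 = 1 gives p = +/-1.
p^2 = 7 gives p = +/-sqrt(7) ~= +/-2.6458.

p = -2.6458 or p = -1 or p = 1 or p = 2.6458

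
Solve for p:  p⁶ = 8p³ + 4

Let u = p³. The equation becomes u² - 8u - 4 = 0.
By the quadratic formula, u = 4 + 2·√(5) or u = 4 - 2·√(5).
p³ = 4 + 2·√(5) gives p = ∛(4 + 2·√(5)) ≈ 2.0386.
p³ = 4 - 2·√(5) gives p = -∛(-4 + 2·√(5)) ≈ -0.7787.

p = -0.7787 or p = 2.0386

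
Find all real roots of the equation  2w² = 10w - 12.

Bring every term to one side: 2w² - 10w + 12 = 0.
Factor: 2(w - 2)(w - 3) = 0.
So w = 2 or w = 3.

w = 2 or w = 3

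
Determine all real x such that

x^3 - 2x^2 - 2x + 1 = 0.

x = -1 or x = 0.382 or x = 2.618

Possible rational roots are divisors of 1. Testing x = -1 gives 0, so (x + 1) is a factor.
Divide: x^3 - 2x^2 - 2x + 1 = (x + 1)(x^2 - 3x + 1).
Apply the quadratic formula to x^2 - 3x + 1 = 0: x = (3 +/- sqrt(5))/2, i.e. x ~= 2.618 or x ~= 0.382.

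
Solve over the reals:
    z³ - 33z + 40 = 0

Possible rational roots are divisors of 40. Testing z = 5 gives 0, so (z - 5) is a factor.
Divide: z³ - 33z + 40 = (z - 5)(z² + 5z - 8).
Apply the quadratic formula to z² + 5z - 8 = 0: z = (-5 ± √57)/2, i.e. z ≈ 1.2749 or z ≈ -6.2749.

z = -6.2749 or z = 1.2749 or z = 5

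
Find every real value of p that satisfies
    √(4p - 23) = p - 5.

p = 6 or p = 8

Square both sides: 4p - 23 = (p - 5)².
Expand and rearrange: p² - 14p + 48 = 0.
Solving gives p = 8 or p = 6.
Check each candidate in the original equation:
  p = 8: √(9) = 3, while p - 5 = 3 — valid.
  p = 6: √(1) = 1, while p - 5 = 1 — valid.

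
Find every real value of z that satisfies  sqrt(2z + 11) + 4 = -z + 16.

Isolate the radical: sqrt(2z + 11) = -z + 12.
Square both sides: 2z + 11 = (-z + 12)^2.
Expand and rearrange: z^2 - 26z + 133 = 0.
Solving gives z = 19 or z = 7.
Check each candidate in the original equation:
  z = 19: sqrt(49) = 7, while -z + 12 = -7 — extraneous.
  z = 7: sqrt(25) = 5, while -z + 12 = 5 — valid.

z = 7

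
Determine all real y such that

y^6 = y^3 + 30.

Let u = y^3. The equation becomes u^2 - u - 30 = 0.
Factor: (u + 5)(u - 6) = 0, so u = -5 or u = 6.
y^3 = -5 gives y = -(5)^(1/3) ~= -1.71.
y^3 = 6 gives y = (6)^(1/3) ~= 1.8171.

y = -1.71 or y = 1.8171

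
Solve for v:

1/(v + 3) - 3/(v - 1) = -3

Multiply both sides by (v + 3)(v - 1):
(v - 1) - 3(v + 3) = -3(v + 3)(v - 1).
Expand and collect terms: -3v² - 4v + 19 = 0.
By the quadratic formula, v = (4 ± √244) / -6, so v ≈ -3.2701 or v ≈ 1.9367.
Neither value makes a denominator zero (v ≠ -3, v ≠ 1), so both are valid.

v = -3.2701 or v = 1.9367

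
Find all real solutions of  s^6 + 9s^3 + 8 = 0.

Let u = s^3. The equation becomes u^2 + 9u + 8 = 0.
Factor: (u + 8)(u + 1) = 0, so u = -8 or u = -1.
s^3 = -8 gives s = -2.
s^3 = -1 gives s = -1.

s = -2 or s = -1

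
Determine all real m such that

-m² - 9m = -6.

Rearrange to standard form: -m² - 9m + 6 = 0.
Discriminant: (-9)² − 4·(-1)·6 = 105.
Quadratic formula: m = (9 ± √105) / (-2).
So m = -√(105)/2 - 9/2 ≈ -9.6235 or m = -9/2 + √(105)/2 ≈ 0.6235.

m = -9.6235 or m = 0.6235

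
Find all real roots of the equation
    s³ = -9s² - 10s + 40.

s = -6.5311 or s = -4 or s = 1.5311

Rearrange: s³ + 9s² + 10s - 40 = 0.
Possible rational roots are divisors of -40. Testing s = -4 gives 0, so (s + 4) is a factor.
Divide: s³ + 9s² + 10s - 40 = (s + 4)(s² + 5s - 10).
Apply the quadratic formula to s² + 5s - 10 = 0: s = (-5 ± √65)/2, i.e. s ≈ 1.5311 or s ≈ -6.5311.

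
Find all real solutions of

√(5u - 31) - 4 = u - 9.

Isolate the radical: √(5u - 31) = u - 5.
Square both sides: 5u - 31 = (u - 5)².
Expand and rearrange: u² - 15u + 56 = 0.
Solving gives u = 8 or u = 7.
Check each candidate in the original equation:
  u = 8: √(9) = 3, while u - 5 = 3 — valid.
  u = 7: √(4) = 2, while u - 5 = 2 — valid.

u = 7 or u = 8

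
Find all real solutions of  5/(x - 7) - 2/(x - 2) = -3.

x = 3.1835 or x = 4.8165

Multiply both sides by (x - 7)(x - 2):
5(x - 2) - 2(x - 7) = -3(x - 7)(x - 2).
Expand and collect terms: -3x^2 + 24x - 46 = 0.
By the quadratic formula, x = (-24 +/- sqrt(24)) / -6, so x ~= 3.1835 or x ~= 4.8165.
Neither value makes a denominator zero (x != 7, x != 2), so both are valid.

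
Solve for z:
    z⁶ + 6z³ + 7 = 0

Let u = z³. The equation becomes u² + 6u + 7 = 0.
By the quadratic formula, u = -3 + √(2) or u = -3 - √(2).
z³ = -3 + √(2) gives z = -∛(3 - √(2)) ≈ -1.1661.
z³ = -3 - √(2) gives z = -∛(√(2) + 3) ≈ -1.6404.

z = -1.6404 or z = -1.1661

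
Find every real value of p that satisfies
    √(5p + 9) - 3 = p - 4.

Isolate the radical: √(5p + 9) = p - 1.
Square both sides: 5p + 9 = (p - 1)².
Expand and rearrange: p² - 7p - 8 = 0.
Solving gives p = 8 or p = -1.
Check each candidate in the original equation:
  p = 8: √(49) = 7, while p - 1 = 7 — valid.
  p = -1: √(4) = 2, while p - 1 = -2 — extraneous.

p = 8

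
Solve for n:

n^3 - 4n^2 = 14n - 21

n = -3 or n = 1.2087 or n = 5.7913

Rearrange: n^3 - 4n^2 - 14n + 21 = 0.
Possible rational roots are divisors of 21. Testing n = -3 gives 0, so (n + 3) is a factor.
Divide: n^3 - 4n^2 - 14n + 21 = (n + 3)(n^2 - 7n + 7).
Apply the quadratic formula to n^2 - 7n + 7 = 0: n = (7 +/- sqrt(21))/2, i.e. n ~= 5.7913 or n ~= 1.2087.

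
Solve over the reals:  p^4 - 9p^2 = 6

Let u = p^2. The equation becomes u^2 - 9u - 6 = 0.
By the quadratic formula, u = 9/2 + sqrt(105)/2 or u = 9/2 - sqrt(105)/2.
p^2 = 9/2 + sqrt(105)/2 gives p = +/-sqrt(9/2 + sqrt(105)/2) ~= +/-3.1022.
p^2 = 9/2 - sqrt(105)/2 < 0 has no real solution.

p = -3.1022 or p = 3.1022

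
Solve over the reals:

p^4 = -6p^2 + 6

Let u = p^2. The equation becomes u^2 + 6u - 6 = 0.
By the quadratic formula, u = -3 + sqrt(15) or u = -sqrt(15) - 3.
p^2 = -3 + sqrt(15) gives p = +/-sqrt(-3 + sqrt(15)) ~= +/-0.9343.
p^2 = -sqrt(15) - 3 < 0 has no real solution.

p = -0.9343 or p = 0.9343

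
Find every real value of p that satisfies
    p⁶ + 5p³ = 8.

Let u = p³. The equation becomes u² + 5u - 8 = 0.
By the quadratic formula, u = -5/2 + √(57)/2 or u = -√(57)/2 - 5/2.
p³ = -5/2 + √(57)/2 gives p = ∛(-5/2 + √(57)/2) ≈ 1.0843.
p³ = -√(57)/2 - 5/2 gives p = -∛(5/2 + √(57)/2) ≈ -1.8445.

p = -1.8445 or p = 1.0843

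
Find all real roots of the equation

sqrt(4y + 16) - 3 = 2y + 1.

Isolate the radical: sqrt(4y + 16) = 2y + 4.
Square both sides: 4y + 16 = (2y + 4)^2.
Expand and rearrange: 4y^2 + 12y = 0.
Solving gives y = 0 or y = -3.
Check each candidate in the original equation:
  y = 0: sqrt(16) = 4, while 2y + 4 = 4 — valid.
  y = -3: sqrt(4) = 2, while 2y + 4 = -2 — extraneous.

y = 0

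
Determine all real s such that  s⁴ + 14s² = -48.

Let u = s². The equation becomes u² + 14u + 48 = 0.
Factor: (u + 8)(u + 6) = 0, so u = -8 or u = -6.
s² = -8 < 0 has no real solution.
s² = -6 < 0 has no real solution.

No real solutions.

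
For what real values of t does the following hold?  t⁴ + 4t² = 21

t = -1.7321 or t = 1.7321

Let u = t². The equation becomes u² + 4u - 21 = 0.
Factor: (u + 7)(u - 3) = 0, so u = -7 or u = 3.
t² = -7 < 0 has no real solution.
t² = 3 gives t = ±√(3) ≈ ±1.7321.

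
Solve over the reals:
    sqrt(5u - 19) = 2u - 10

u = 7

Square both sides: 5u - 19 = (2u - 10)^2.
Expand and rearrange: 4u^2 - 45u + 119 = 0.
Solving gives u = 7 or u = 4.25.
Check each candidate in the original equation:
  u = 7: sqrt(16) = 4, while 2u - 10 = 4 — valid.
  u = 4.25: sqrt(2.25) = 1.5, while 2u - 10 = -1.5 — extraneous.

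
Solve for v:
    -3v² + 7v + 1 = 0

v = -0.135 or v = 2.4684

Discriminant: (7)² − 4·(-3)·1 = 61.
Quadratic formula: v = (-7 ± √61) / (-6).
So v = 7/6 - √(61)/6 ≈ -0.135 or v = 7/6 + √(61)/6 ≈ 2.4684.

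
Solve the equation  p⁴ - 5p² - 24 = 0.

p = -2.8284 or p = 2.8284

Let u = p². The equation becomes u² - 5u - 24 = 0.
Factor: (u - 8)(u + 3) = 0, so u = 8 or u = -3.
p² = 8 gives p = ±2·√(2) ≈ ±2.8284.
p² = -3 < 0 has no real solution.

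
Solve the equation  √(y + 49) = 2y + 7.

y = 0

Square both sides: y + 49 = (2y + 7)².
Expand and rearrange: 4y² + 27y = 0.
Solving gives y = 0 or y = -6.75.
Check each candidate in the original equation:
  y = 0: √(49) = 7, while 2y + 7 = 7 — valid.
  y = -6.75: √(42.25) = 6.5, while 2y + 7 = -6.5 — extraneous.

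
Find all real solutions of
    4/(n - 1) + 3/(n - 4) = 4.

n = 1.75 or n = 5

Multiply both sides by (n - 1)(n - 4):
4(n - 4) + 3(n - 1) = 4(n - 1)(n - 4).
Expand and collect terms: 4n^2 - 27n + 35 = 0.
Factor or apply the quadratic formula: n = 5 or n = 1.75.
Neither value makes a denominator zero (n != 1, n != 4), so both are valid.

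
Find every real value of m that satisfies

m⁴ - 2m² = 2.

m = -1.6529 or m = 1.6529

Let u = m². The equation becomes u² - 2u - 2 = 0.
By the quadratic formula, u = 1 + √(3) or u = 1 - √(3).
m² = 1 + √(3) gives m = ±√(1 + √(3)) ≈ ±1.6529.
m² = 1 - √(3) < 0 has no real solution.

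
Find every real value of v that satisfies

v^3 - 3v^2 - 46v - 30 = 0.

Possible rational roots are divisors of -30. Testing v = -5 gives 0, so (v + 5) is a factor.
Divide: v^3 - 3v^2 - 46v - 30 = (v + 5)(v^2 - 8v - 6).
Apply the quadratic formula to v^2 - 8v - 6 = 0: v = (8 +/- sqrt(88))/2, i.e. v ~= 8.6904 or v ~= -0.6904.

v = -5 or v = -0.6904 or v = 8.6904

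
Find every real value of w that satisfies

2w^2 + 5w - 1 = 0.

Discriminant: (5)^2 - 4*2*(-1) = 33.
Quadratic formula: w = (-5 +/- sqrt(33)) / 4.
So w = -5/4 + sqrt(33)/4 ~= 0.1861 or w = -sqrt(33)/4 - 5/4 ~= -2.6861.

w = -2.6861 or w = 0.1861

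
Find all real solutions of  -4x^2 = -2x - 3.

x = -0.6514 or x = 1.1514

Rearrange to standard form: -4x^2 + 2x + 3 = 0.
Discriminant: (2)^2 - 4*(-4)*3 = 52.
Quadratic formula: x = (-2 +/- sqrt(52)) / (-8).
So x = 1/4 - sqrt(13)/4 ~= -0.6514 or x = 1/4 + sqrt(13)/4 ~= 1.1514.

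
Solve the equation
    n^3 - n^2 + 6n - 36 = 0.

Possible rational roots are divisors of -36. Testing n = 3 gives 0, so (n - 3) is a factor.
Divide: n^3 - n^2 + 6n - 36 = (n - 3)(n^2 + 2n + 12).
The quadratic n^2 + 2n + 12 has discriminant -44 < 0, so no further real roots.

n = 3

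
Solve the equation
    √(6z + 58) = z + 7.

z = 1

Square both sides: 6z + 58 = (z + 7)².
Expand and rearrange: z² + 8z - 9 = 0.
Solving gives z = 1 or z = -9.
Check each candidate in the original equation:
  z = 1: √(64) = 8, while z + 7 = 8 — valid.
  z = -9: √(4) = 2, while z + 7 = -2 — extraneous.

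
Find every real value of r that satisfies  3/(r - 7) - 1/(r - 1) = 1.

r = 0.3096 or r = 9.6904

Multiply both sides by (r - 7)(r - 1):
3(r - 1) - (r - 7) = (r - 7)(r - 1).
Expand and collect terms: r^2 - 10r + 3 = 0.
By the quadratic formula, r = (10 +/- sqrt(88)) / 2, so r ~= 9.6904 or r ~= 0.3096.
Neither value makes a denominator zero (r != 7, r != 1), so both are valid.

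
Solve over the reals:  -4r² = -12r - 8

r = -0.5616 or r = 3.5616

Rearrange to standard form: -4r² + 12r + 8 = 0.
Discriminant: (12)² − 4·(-4)·8 = 272.
Quadratic formula: r = (-12 ± √272) / (-8).
So r = 3/2 - √(17)/2 ≈ -0.5616 or r = 3/2 + √(17)/2 ≈ 3.5616.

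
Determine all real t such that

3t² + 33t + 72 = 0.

Factor: 3(t + 3)(t + 8) = 0.
So t = -3 or t = -8.

t = -8 or t = -3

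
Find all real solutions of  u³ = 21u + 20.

Rearrange: u³ - 21u - 20 = 0.
Possible rational roots are divisors of -20. Testing u = 5 gives 0, so (u - 5) is a factor.
Divide: u³ - 21u - 20 = (u - 5)(u² + 5u + 4).
Factor the quadratic: u = -1 or u = -4.

u = -4 or u = -1 or u = 5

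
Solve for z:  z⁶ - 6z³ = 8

Let u = z³. The equation becomes u² - 6u - 8 = 0.
By the quadratic formula, u = 3 + √(17) or u = 3 - √(17).
z³ = 3 + √(17) gives z = ∛(3 + √(17)) ≈ 1.9241.
z³ = 3 - √(17) gives z = -∛(-3 + √(17)) ≈ -1.0395.

z = -1.0395 or z = 1.9241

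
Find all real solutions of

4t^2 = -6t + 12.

t = -2.6375 or t = 1.1375

Rearrange to standard form: 4t^2 + 6t - 12 = 0.
Discriminant: (6)^2 - 4*4*(-12) = 228.
Quadratic formula: t = (-6 +/- sqrt(228)) / 8.
So t = -3/4 + sqrt(57)/4 ~= 1.1375 or t = -sqrt(57)/4 - 3/4 ~= -2.6375.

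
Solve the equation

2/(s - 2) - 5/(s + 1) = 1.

s = -4.873 or s = 2.873

Multiply both sides by (s - 2)(s + 1):
2(s + 1) - 5(s - 2) = (s - 2)(s + 1).
Expand and collect terms: s^2 + 2s - 14 = 0.
By the quadratic formula, s = (-2 +/- sqrt(60)) / 2, so s ~= 2.873 or s ~= -4.873.
Neither value makes a denominator zero (s != 2, s != -1), so both are valid.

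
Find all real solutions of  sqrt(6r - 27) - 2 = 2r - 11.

Isolate the radical: sqrt(6r - 27) = 2r - 9.
Square both sides: 6r - 27 = (2r - 9)^2.
Expand and rearrange: 4r^2 - 42r + 108 = 0.
Solving gives r = 6 or r = 4.5.
Check each candidate in the original equation:
  r = 6: sqrt(9) = 3, while 2r - 9 = 3 — valid.
  r = 4.5: sqrt(0) = 0, while 2r - 9 = 0 — valid.

r = 4.5 or r = 6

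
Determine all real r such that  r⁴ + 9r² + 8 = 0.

No real solutions.

Let u = r². The equation becomes u² + 9u + 8 = 0.
Factor: (u + 8)(u + 1) = 0, so u = -8 or u = -1.
r² = -8 < 0 has no real solution.
r² = -1 < 0 has no real solution.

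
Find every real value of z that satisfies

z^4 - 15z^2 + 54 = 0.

Let u = z^2. The equation becomes u^2 - 15u + 54 = 0.
Factor: (u - 9)(u - 6) = 0, so u = 9 or u = 6.
z^2 = 9 gives z = +/-3.
z^2 = 6 gives z = +/-sqrt(6) ~= +/-2.4495.

z = -3 or z = -2.4495 or z = 2.4495 or z = 3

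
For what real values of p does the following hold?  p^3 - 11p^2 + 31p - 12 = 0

p = 0.4586 or p = 4 or p = 6.5414

Possible rational roots are divisors of -12. Testing p = 4 gives 0, so (p - 4) is a factor.
Divide: p^3 - 11p^2 + 31p - 12 = (p - 4)(p^2 - 7p + 3).
Apply the quadratic formula to p^2 - 7p + 3 = 0: p = (7 +/- sqrt(37))/2, i.e. p ~= 6.5414 or p ~= 0.4586.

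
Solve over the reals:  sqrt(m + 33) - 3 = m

m = 3

Isolate the radical: sqrt(m + 33) = m + 3.
Square both sides: m + 33 = (m + 3)^2.
Expand and rearrange: m^2 + 5m - 24 = 0.
Solving gives m = 3 or m = -8.
Check each candidate in the original equation:
  m = 3: sqrt(36) = 6, while m + 3 = 6 — valid.
  m = -8: sqrt(25) = 5, while m + 3 = -5 — extraneous.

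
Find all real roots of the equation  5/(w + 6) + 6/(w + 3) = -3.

Multiply both sides by (w + 6)(w + 3):
5(w + 3) + 6(w + 6) = -3(w + 6)(w + 3).
Expand and collect terms: -3w^2 - 38w - 105 = 0.
By the quadratic formula, w = (38 +/- sqrt(184)) / -6, so w ~= -8.5941 or w ~= -4.0726.
Neither value makes a denominator zero (w != -6, w != -3), so both are valid.

w = -8.5941 or w = -4.0726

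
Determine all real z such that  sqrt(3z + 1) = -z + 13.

Square both sides: 3z + 1 = (-z + 13)^2.
Expand and rearrange: z^2 - 29z + 168 = 0.
Solving gives z = 21 or z = 8.
Check each candidate in the original equation:
  z = 21: sqrt(64) = 8, while -z + 13 = -8 — extraneous.
  z = 8: sqrt(25) = 5, while -z + 13 = 5 — valid.

z = 8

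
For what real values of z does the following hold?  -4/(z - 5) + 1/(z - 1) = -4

Multiply both sides by (z - 5)(z - 1):
-4(z - 1) + (z - 5) = -4(z - 5)(z - 1).
Expand and collect terms: -4z² + 27z - 19 = 0.
By the quadratic formula, z = (-27 ± √425) / -8, so z ≈ 0.7981 or z ≈ 5.9519.
Neither value makes a denominator zero (z ≠ 5, z ≠ 1), so both are valid.

z = 0.7981 or z = 5.9519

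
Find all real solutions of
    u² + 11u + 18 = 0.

Factor: (u + 9)(u + 2) = 0.
So u = -9 or u = -2.

u = -9 or u = -2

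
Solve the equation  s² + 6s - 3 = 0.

s = -6.4641 or s = 0.4641

Discriminant: (6)² − 4·1·(-3) = 48.
Quadratic formula: s = (-6 ± √48) / 2.
So s = -3 + 2·√(3) ≈ 0.4641 or s = -2·√(3) - 3 ≈ -6.4641.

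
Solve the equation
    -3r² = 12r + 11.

r = -2.5774 or r = -1.4226

Rearrange to standard form: -3r² - 12r - 11 = 0.
Discriminant: (-12)² − 4·(-3)·(-11) = 12.
Quadratic formula: r = (12 ± √12) / (-6).
So r = -2 - √(3)/3 ≈ -2.5774 or r = -2 + √(3)/3 ≈ -1.4226.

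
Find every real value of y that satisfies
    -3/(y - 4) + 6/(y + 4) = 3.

y = -1.5616 or y = 2.5616

Multiply both sides by (y - 4)(y + 4):
-3(y + 4) + 6(y - 4) = 3(y - 4)(y + 4).
Expand and collect terms: 3y^2 - 3y - 12 = 0.
By the quadratic formula, y = (3 +/- sqrt(153)) / 6, so y ~= 2.5616 or y ~= -1.5616.
Neither value makes a denominator zero (y != 4, y != -4), so both are valid.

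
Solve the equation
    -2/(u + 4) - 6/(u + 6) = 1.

Multiply both sides by (u + 4)(u + 6):
-2(u + 6) - 6(u + 4) = (u + 4)(u + 6).
Expand and collect terms: u² + 18u + 60 = 0.
By the quadratic formula, u = (-18 ± √84) / 2, so u ≈ -4.4174 or u ≈ -13.5826.
Neither value makes a denominator zero (u ≠ -4, u ≠ -6), so both are valid.

u = -13.5826 or u = -4.4174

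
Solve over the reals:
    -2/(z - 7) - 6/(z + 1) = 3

z = -3.1407 or z = 6.4741

Multiply both sides by (z - 7)(z + 1):
-2(z + 1) - 6(z - 7) = 3(z - 7)(z + 1).
Expand and collect terms: 3z^2 - 10z - 61 = 0.
By the quadratic formula, z = (10 +/- sqrt(832)) / 6, so z ~= 6.4741 or z ~= -3.1407.
Neither value makes a denominator zero (z != 7, z != -1), so both are valid.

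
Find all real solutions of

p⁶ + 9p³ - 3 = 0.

Let u = p³. The equation becomes u² + 9u - 3 = 0.
By the quadratic formula, u = -9/2 + √(93)/2 or u = -√(93)/2 - 9/2.
p³ = -9/2 + √(93)/2 gives p = ∛(-9/2 + √(93)/2) ≈ 0.6853.
p³ = -√(93)/2 - 9/2 gives p = -∛(9/2 + √(93)/2) ≈ -2.1046.

p = -2.1046 or p = 0.6853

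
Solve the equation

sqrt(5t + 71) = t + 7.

t = 2

Square both sides: 5t + 71 = (t + 7)^2.
Expand and rearrange: t^2 + 9t - 22 = 0.
Solving gives t = 2 or t = -11.
Check each candidate in the original equation:
  t = 2: sqrt(81) = 9, while t + 7 = 9 — valid.
  t = -11: sqrt(16) = 4, while t + 7 = -4 — extraneous.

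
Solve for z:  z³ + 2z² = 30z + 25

z = -6.1926 or z = -0.8074 or z = 5

Rearrange: z³ + 2z² - 30z - 25 = 0.
Possible rational roots are divisors of -25. Testing z = 5 gives 0, so (z - 5) is a factor.
Divide: z³ + 2z² - 30z - 25 = (z - 5)(z² + 7z + 5).
Apply the quadratic formula to z² + 7z + 5 = 0: z = (-7 ± √29)/2, i.e. z ≈ -0.8074 or z ≈ -6.1926.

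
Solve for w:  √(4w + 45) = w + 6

w = 1

Square both sides: 4w + 45 = (w + 6)².
Expand and rearrange: w² + 8w - 9 = 0.
Solving gives w = 1 or w = -9.
Check each candidate in the original equation:
  w = 1: √(49) = 7, while w + 6 = 7 — valid.
  w = -9: √(9) = 3, while w + 6 = -3 — extraneous.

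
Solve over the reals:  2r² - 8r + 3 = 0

r = 0.4189 or r = 3.5811

Discriminant: (-8)² − 4·2·3 = 40.
Quadratic formula: r = (8 ± √40) / 4.
So r = √(10)/2 + 2 ≈ 3.5811 or r = 2 - √(10)/2 ≈ 0.4189.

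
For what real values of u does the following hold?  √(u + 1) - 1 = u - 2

u = 3

Isolate the radical: √(u + 1) = u - 1.
Square both sides: u + 1 = (u - 1)².
Expand and rearrange: u² - 3u = 0.
Solving gives u = 3 or u = 0.
Check each candidate in the original equation:
  u = 3: √(4) = 2, while u - 1 = 2 — valid.
  u = 0: √(1) = 1, while u - 1 = -1 — extraneous.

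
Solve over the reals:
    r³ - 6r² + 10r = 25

Rearrange: r³ - 6r² + 10r - 25 = 0.
Possible rational roots are divisors of -25. Testing r = 5 gives 0, so (r - 5) is a factor.
Divide: r³ - 6r² + 10r - 25 = (r - 5)(r² - r + 5).
The quadratic r² - r + 5 has discriminant -19 < 0, so no further real roots.

r = 5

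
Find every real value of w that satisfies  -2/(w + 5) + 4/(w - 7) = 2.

Multiply both sides by (w + 5)(w - 7):
-2(w - 7) + 4(w + 5) = 2(w + 5)(w - 7).
Expand and collect terms: 2w² - 6w - 104 = 0.
By the quadratic formula, w = (6 ± √868) / 4, so w ≈ 8.8655 or w ≈ -5.8655.
Neither value makes a denominator zero (w ≠ -5, w ≠ 7), so both are valid.

w = -5.8655 or w = 8.8655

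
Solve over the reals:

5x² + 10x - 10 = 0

x = -2.7321 or x = 0.7321

Discriminant: (10)² − 4·5·(-10) = 300.
Quadratic formula: x = (-10 ± √300) / 10.
So x = -1 + √(3) ≈ 0.7321 or x = -√(3) - 1 ≈ -2.7321.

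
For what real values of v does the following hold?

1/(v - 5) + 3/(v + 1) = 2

v = 0.3542 or v = 5.6458

Multiply both sides by (v - 5)(v + 1):
(v + 1) + 3(v - 5) = 2(v - 5)(v + 1).
Expand and collect terms: 2v² - 12v + 4 = 0.
By the quadratic formula, v = (12 ± √112) / 4, so v ≈ 5.6458 or v ≈ 0.3542.
Neither value makes a denominator zero (v ≠ 5, v ≠ -1), so both are valid.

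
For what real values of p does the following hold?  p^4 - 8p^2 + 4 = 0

p = -2.7321 or p = -0.7321 or p = 0.7321 or p = 2.7321

Let u = p^2. The equation becomes u^2 - 8u + 4 = 0.
By the quadratic formula, u = 2*sqrt(3) + 4 or u = 4 - 2*sqrt(3).
p^2 = 2*sqrt(3) + 4 gives p = +/-(1 + sqrt(3)) ~= +/-2.7321.
p^2 = 4 - 2*sqrt(3) gives p = +/-(-1 + sqrt(3)) ~= +/-0.7321.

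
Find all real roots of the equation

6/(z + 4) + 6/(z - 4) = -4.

z = -5.772 or z = 2.772

Multiply both sides by (z + 4)(z - 4):
6(z - 4) + 6(z + 4) = -4(z + 4)(z - 4).
Expand and collect terms: -4z^2 - 12z + 64 = 0.
By the quadratic formula, z = (12 +/- sqrt(1168)) / -8, so z ~= -5.772 or z ~= 2.772.
Neither value makes a denominator zero (z != -4, z != 4), so both are valid.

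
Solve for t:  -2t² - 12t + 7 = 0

Discriminant: (-12)² − 4·(-2)·7 = 200.
Quadratic formula: t = (12 ± √200) / (-4).
So t = -5·√(2)/2 - 3 ≈ -6.5355 or t = -3 + 5·√(2)/2 ≈ 0.5355.

t = -6.5355 or t = 0.5355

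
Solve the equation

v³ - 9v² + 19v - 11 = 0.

Possible rational roots are divisors of -11. Testing v = 1 gives 0, so (v - 1) is a factor.
Divide: v³ - 9v² + 19v - 11 = (v - 1)(v² - 8v + 11).
Apply the quadratic formula to v² - 8v + 11 = 0: v = (8 ± √20)/2, i.e. v ≈ 6.2361 or v ≈ 1.7639.

v = 1 or v = 1.7639 or v = 6.2361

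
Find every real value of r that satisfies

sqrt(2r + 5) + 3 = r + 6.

Isolate the radical: sqrt(2r + 5) = r + 3.
Square both sides: 2r + 5 = (r + 3)^2.
Expand and rearrange: r^2 + 4r + 4 = 0.
This gives the repeated root r = -2.
Check in the original equation:
  r = -2: sqrt(1) = 1, while r + 3 = 1 — valid.

r = -2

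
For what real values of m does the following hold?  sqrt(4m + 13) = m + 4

Square both sides: 4m + 13 = (m + 4)^2.
Expand and rearrange: m^2 + 4m + 3 = 0.
Solving gives m = -1 or m = -3.
Check each candidate in the original equation:
  m = -1: sqrt(9) = 3, while m + 4 = 3 — valid.
  m = -3: sqrt(1) = 1, while m + 4 = 1 — valid.

m = -3 or m = -1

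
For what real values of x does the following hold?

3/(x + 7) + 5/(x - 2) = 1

x = -5.2268 or x = 8.2268

Multiply both sides by (x + 7)(x - 2):
3(x - 2) + 5(x + 7) = (x + 7)(x - 2).
Expand and collect terms: x^2 - 3x - 43 = 0.
By the quadratic formula, x = (3 +/- sqrt(181)) / 2, so x ~= 8.2268 or x ~= -5.2268.
Neither value makes a denominator zero (x != -7, x != 2), so both are valid.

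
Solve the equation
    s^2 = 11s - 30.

s = 5 or s = 6

Bring every term to one side: s^2 - 11s + 30 = 0.
Factor: (s - 5)(s - 6) = 0.
So s = 5 or s = 6.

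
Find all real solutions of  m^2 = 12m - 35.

Bring every term to one side: m^2 - 12m + 35 = 0.
Factor: (m - 7)(m - 5) = 0.
So m = 7 or m = 5.

m = 5 or m = 7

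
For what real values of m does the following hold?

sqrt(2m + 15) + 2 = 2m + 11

Isolate the radical: sqrt(2m + 15) = 2m + 9.
Square both sides: 2m + 15 = (2m + 9)^2.
Expand and rearrange: 4m^2 + 34m + 66 = 0.
Solving gives m = -3 or m = -5.5.
Check each candidate in the original equation:
  m = -3: sqrt(9) = 3, while 2m + 9 = 3 — valid.
  m = -5.5: sqrt(4) = 2, while 2m + 9 = -2 — extraneous.

m = -3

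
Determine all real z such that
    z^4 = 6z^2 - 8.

Let u = z^2. The equation becomes u^2 - 6u + 8 = 0.
Factor: (u - 4)(u - 2) = 0, so u = 4 or u = 2.
z^2 = 4 gives z = +/-2.
z^2 = 2 gives z = +/-sqrt(2) ~= +/-1.4142.

z = -2 or z = -1.4142 or z = 1.4142 or z = 2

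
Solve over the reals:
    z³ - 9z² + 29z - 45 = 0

z = 5

Possible rational roots are divisors of -45. Testing z = 5 gives 0, so (z - 5) is a factor.
Divide: z³ - 9z² + 29z - 45 = (z - 5)(z² - 4z + 9).
The quadratic z² - 4z + 9 has discriminant -20 < 0, so no further real roots.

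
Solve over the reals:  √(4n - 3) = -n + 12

n = 7

Square both sides: 4n - 3 = (-n + 12)².
Expand and rearrange: n² - 28n + 147 = 0.
Solving gives n = 21 or n = 7.
Check each candidate in the original equation:
  n = 21: √(81) = 9, while -n + 12 = -9 — extraneous.
  n = 7: √(25) = 5, while -n + 12 = 5 — valid.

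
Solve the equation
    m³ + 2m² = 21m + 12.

m = -5.4495 or m = -0.5505 or m = 4

Rearrange: m³ + 2m² - 21m - 12 = 0.
Possible rational roots are divisors of -12. Testing m = 4 gives 0, so (m - 4) is a factor.
Divide: m³ + 2m² - 21m - 12 = (m - 4)(m² + 6m + 3).
Apply the quadratic formula to m² + 6m + 3 = 0: m = (-6 ± √24)/2, i.e. m ≈ -0.5505 or m ≈ -5.4495.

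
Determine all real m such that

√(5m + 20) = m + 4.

m = -4 or m = 1

Square both sides: 5m + 20 = (m + 4)².
Expand and rearrange: m² + 3m - 4 = 0.
Solving gives m = 1 or m = -4.
Check each candidate in the original equation:
  m = 1: √(25) = 5, while m + 4 = 5 — valid.
  m = -4: √(0) = 0, while m + 4 = 0 — valid.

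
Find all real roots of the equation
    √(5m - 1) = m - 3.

Square both sides: 5m - 1 = (m - 3)².
Expand and rearrange: m² - 11m + 10 = 0.
Solving gives m = 10 or m = 1.
Check each candidate in the original equation:
  m = 10: √(49) = 7, while m - 3 = 7 — valid.
  m = 1: √(4) = 2, while m - 3 = -2 — extraneous.

m = 10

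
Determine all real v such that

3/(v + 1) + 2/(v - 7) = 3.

Multiply both sides by (v + 1)(v - 7):
3(v - 7) + 2(v + 1) = 3(v + 1)(v - 7).
Expand and collect terms: 3v^2 - 23v - 2 = 0.
By the quadratic formula, v = (23 +/- sqrt(553)) / 6, so v ~= 7.7527 or v ~= -0.086.
Neither value makes a denominator zero (v != -1, v != 7), so both are valid.

v = -0.086 or v = 7.7527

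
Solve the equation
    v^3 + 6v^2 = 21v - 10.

v = -8.5826 or v = 0.5826 or v = 2

Rearrange: v^3 + 6v^2 - 21v + 10 = 0.
Possible rational roots are divisors of 10. Testing v = 2 gives 0, so (v - 2) is a factor.
Divide: v^3 + 6v^2 - 21v + 10 = (v - 2)(v^2 + 8v - 5).
Apply the quadratic formula to v^2 + 8v - 5 = 0: v = (-8 +/- sqrt(84))/2, i.e. v ~= 0.5826 or v ~= -8.5826.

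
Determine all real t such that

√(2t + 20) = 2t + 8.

Square both sides: 2t + 20 = (2t + 8)².
Expand and rearrange: 4t² + 30t + 44 = 0.
Solving gives t = -2 or t = -5.5.
Check each candidate in the original equation:
  t = -2: √(16) = 4, while 2t + 8 = 4 — valid.
  t = -5.5: √(9) = 3, while 2t + 8 = -3 — extraneous.

t = -2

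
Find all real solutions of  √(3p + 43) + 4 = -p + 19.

p = 7

Isolate the radical: √(3p + 43) = -p + 15.
Square both sides: 3p + 43 = (-p + 15)².
Expand and rearrange: p² - 33p + 182 = 0.
Solving gives p = 26 or p = 7.
Check each candidate in the original equation:
  p = 26: √(121) = 11, while -p + 15 = -11 — extraneous.
  p = 7: √(64) = 8, while -p + 15 = 8 — valid.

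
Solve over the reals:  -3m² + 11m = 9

m = 1.2324 or m = 2.4343

Rearrange to standard form: -3m² + 11m - 9 = 0.
Discriminant: (11)² − 4·(-3)·(-9) = 13.
Quadratic formula: m = (-11 ± √13) / (-6).
So m = 11/6 - √(13)/6 ≈ 1.2324 or m = √(13)/6 + 11/6 ≈ 2.4343.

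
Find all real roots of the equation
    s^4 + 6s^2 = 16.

s = -1.4142 or s = 1.4142

Let u = s^2. The equation becomes u^2 + 6u - 16 = 0.
Factor: (u + 8)(u - 2) = 0, so u = -8 or u = 2.
s^2 = -8 < 0 has no real solution.
s^2 = 2 gives s = +/-sqrt(2) ~= +/-1.4142.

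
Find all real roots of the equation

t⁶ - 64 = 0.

Let u = t³. The equation becomes u² - 64 = 0.
Factor: (u + 8)(u - 8) = 0, so u = -8 or u = 8.
t³ = -8 gives t = -2.
t³ = 8 gives t = 2.

t = -2 or t = 2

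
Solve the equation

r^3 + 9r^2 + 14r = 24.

r = -6 or r = -4 or r = 1

Rearrange: r^3 + 9r^2 + 14r - 24 = 0.
Possible rational roots are divisors of -24. Testing r = -4 gives 0, so (r + 4) is a factor.
Divide: r^3 + 9r^2 + 14r - 24 = (r + 4)(r^2 + 5r - 6).
Factor the quadratic: r = 1 or r = -6.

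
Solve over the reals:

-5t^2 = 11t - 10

t = -2.8916 or t = 0.6916

Rearrange to standard form: -5t^2 - 11t + 10 = 0.
Discriminant: (-11)^2 - 4*(-5)*10 = 321.
Quadratic formula: t = (11 +/- sqrt(321)) / (-10).
So t = -sqrt(321)/10 - 11/10 ~= -2.8916 or t = -11/10 + sqrt(321)/10 ~= 0.6916.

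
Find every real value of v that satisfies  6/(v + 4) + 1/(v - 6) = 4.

Multiply both sides by (v + 4)(v - 6):
6(v - 6) + (v + 4) = 4(v + 4)(v - 6).
Expand and collect terms: 4v² - 15v - 64 = 0.
By the quadratic formula, v = (15 ± √1249) / 8, so v ≈ 6.2926 or v ≈ -2.5426.
Neither value makes a denominator zero (v ≠ -4, v ≠ 6), so both are valid.

v = -2.5426 or v = 6.2926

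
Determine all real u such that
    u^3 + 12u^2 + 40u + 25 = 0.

u = -6.1926 or u = -5 or u = -0.8074

Possible rational roots are divisors of 25. Testing u = -5 gives 0, so (u + 5) is a factor.
Divide: u^3 + 12u^2 + 40u + 25 = (u + 5)(u^2 + 7u + 5).
Apply the quadratic formula to u^2 + 7u + 5 = 0: u = (-7 +/- sqrt(29))/2, i.e. u ~= -0.8074 or u ~= -6.1926.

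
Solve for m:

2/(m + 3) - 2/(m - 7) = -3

Multiply both sides by (m + 3)(m - 7):
2(m - 7) - 2(m + 3) = -3(m + 3)(m - 7).
Expand and collect terms: -3m² + 12m + 83 = 0.
By the quadratic formula, m = (-12 ± √1140) / -6, so m ≈ -3.6273 or m ≈ 7.6273.
Neither value makes a denominator zero (m ≠ -3, m ≠ 7), so both are valid.

m = -3.6273 or m = 7.6273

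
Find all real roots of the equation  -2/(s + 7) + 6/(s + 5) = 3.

s = -7.3609 or s = -3.3057

Multiply both sides by (s + 7)(s + 5):
-2(s + 5) + 6(s + 7) = 3(s + 7)(s + 5).
Expand and collect terms: 3s^2 + 32s + 73 = 0.
By the quadratic formula, s = (-32 +/- sqrt(148)) / 6, so s ~= -3.3057 or s ~= -7.3609.
Neither value makes a denominator zero (s != -7, s != -5), so both are valid.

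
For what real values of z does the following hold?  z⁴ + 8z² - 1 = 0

Let u = z². The equation becomes u² + 8u - 1 = 0.
By the quadratic formula, u = -4 + √(17) or u = -√(17) - 4.
z² = -4 + √(17) gives z = ±√(-4 + √(17)) ≈ ±0.3509.
z² = -√(17) - 4 < 0 has no real solution.

z = -0.3509 or z = 0.3509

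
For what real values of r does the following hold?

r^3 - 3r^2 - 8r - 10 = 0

Possible rational roots are divisors of -10. Testing r = 5 gives 0, so (r - 5) is a factor.
Divide: r^3 - 3r^2 - 8r - 10 = (r - 5)(r^2 + 2r + 2).
The quadratic r^2 + 2r + 2 has discriminant -4 < 0, so no further real roots.

r = 5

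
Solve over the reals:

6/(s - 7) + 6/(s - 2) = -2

Multiply both sides by (s - 7)(s - 2):
6(s - 2) + 6(s - 7) = -2(s - 7)(s - 2).
Expand and collect terms: -2s² + 6s + 26 = 0.
By the quadratic formula, s = (-6 ± √244) / -4, so s ≈ -2.4051 or s ≈ 5.4051.
Neither value makes a denominator zero (s ≠ 7, s ≠ 2), so both are valid.

s = -2.4051 or s = 5.4051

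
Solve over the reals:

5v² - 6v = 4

Rearrange to standard form: 5v² - 6v - 4 = 0.
Discriminant: (-6)² − 4·5·(-4) = 116.
Quadratic formula: v = (6 ± √116) / 10.
So v = 3/5 + √(29)/5 ≈ 1.677 or v = 3/5 - √(29)/5 ≈ -0.477.

v = -0.477 or v = 1.677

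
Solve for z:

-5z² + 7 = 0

z = -1.1832 or z = 1.1832

Discriminant: (0)² − 4·(-5)·7 = 140.
Quadratic formula: z = (0 ± √140) / (-10).
So z = -√(35)/5 ≈ -1.1832 or z = √(35)/5 ≈ 1.1832.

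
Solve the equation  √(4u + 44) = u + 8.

u = -2

Square both sides: 4u + 44 = (u + 8)².
Expand and rearrange: u² + 12u + 20 = 0.
Solving gives u = -2 or u = -10.
Check each candidate in the original equation:
  u = -2: √(36) = 6, while u + 8 = 6 — valid.
  u = -10: √(4) = 2, while u + 8 = -2 — extraneous.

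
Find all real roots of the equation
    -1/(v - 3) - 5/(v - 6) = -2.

v = 3.2614 or v = 8.7386

Multiply both sides by (v - 3)(v - 6):
-(v - 6) - 5(v - 3) = -2(v - 3)(v - 6).
Expand and collect terms: -2v² + 24v - 57 = 0.
By the quadratic formula, v = (-24 ± √120) / -4, so v ≈ 3.2614 or v ≈ 8.7386.
Neither value makes a denominator zero (v ≠ 3, v ≠ 6), so both are valid.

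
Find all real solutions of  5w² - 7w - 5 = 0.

w = -0.5207 or w = 1.9207

Discriminant: (-7)² − 4·5·(-5) = 149.
Quadratic formula: w = (7 ± √149) / 10.
So w = 7/10 + √(149)/10 ≈ 1.9207 or w = 7/10 - √(149)/10 ≈ -0.5207.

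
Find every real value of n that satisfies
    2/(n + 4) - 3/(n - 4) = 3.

n = -3.2263 or n = 2.8929

Multiply both sides by (n + 4)(n - 4):
2(n - 4) - 3(n + 4) = 3(n + 4)(n - 4).
Expand and collect terms: 3n² + n - 28 = 0.
By the quadratic formula, n = (-1 ± √337) / 6, so n ≈ 2.8929 or n ≈ -3.2263.
Neither value makes a denominator zero (n ≠ -4, n ≠ 4), so both are valid.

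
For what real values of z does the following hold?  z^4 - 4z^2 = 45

z = -3 or z = 3

Let u = z^2. The equation becomes u^2 - 4u - 45 = 0.
Factor: (u + 5)(u - 9) = 0, so u = -5 or u = 9.
z^2 = -5 < 0 has no real solution.
z^2 = 9 gives z = +/-3.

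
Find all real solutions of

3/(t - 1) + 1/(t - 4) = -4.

Multiply both sides by (t - 1)(t - 4):
3(t - 4) + (t - 1) = -4(t - 1)(t - 4).
Expand and collect terms: -4t^2 + 16t - 3 = 0.
By the quadratic formula, t = (-16 +/- sqrt(208)) / -8, so t ~= 0.1972 or t ~= 3.8028.
Neither value makes a denominator zero (t != 1, t != 4), so both are valid.

t = 0.1972 or t = 3.8028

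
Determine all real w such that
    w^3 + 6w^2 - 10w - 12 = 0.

w = -7.1623 or w = -0.8377 or w = 2

Possible rational roots are divisors of -12. Testing w = 2 gives 0, so (w - 2) is a factor.
Divide: w^3 + 6w^2 - 10w - 12 = (w - 2)(w^2 + 8w + 6).
Apply the quadratic formula to w^2 + 8w + 6 = 0: w = (-8 +/- sqrt(40))/2, i.e. w ~= -0.8377 or w ~= -7.1623.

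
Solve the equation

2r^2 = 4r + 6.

Bring every term to one side: 2r^2 - 4r - 6 = 0.
Factor: 2(r - 3)(r + 1) = 0.
So r = 3 or r = -1.

r = -1 or r = 3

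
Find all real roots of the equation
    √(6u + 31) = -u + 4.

Square both sides: 6u + 31 = (-u + 4)².
Expand and rearrange: u² - 14u - 15 = 0.
Solving gives u = 15 or u = -1.
Check each candidate in the original equation:
  u = 15: √(121) = 11, while -u + 4 = -11 — extraneous.
  u = -1: √(25) = 5, while -u + 4 = 5 — valid.

u = -1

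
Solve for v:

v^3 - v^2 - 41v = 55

v = -5 or v = -1.4721 or v = 7.4721

Rearrange: v^3 - v^2 - 41v - 55 = 0.
Possible rational roots are divisors of -55. Testing v = -5 gives 0, so (v + 5) is a factor.
Divide: v^3 - v^2 - 41v - 55 = (v + 5)(v^2 - 6v - 11).
Apply the quadratic formula to v^2 - 6v - 11 = 0: v = (6 +/- sqrt(80))/2, i.e. v ~= 7.4721 or v ~= -1.4721.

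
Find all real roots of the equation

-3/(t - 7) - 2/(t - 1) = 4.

t = 0.4355 or t = 6.3145

Multiply both sides by (t - 7)(t - 1):
-3(t - 1) - 2(t - 7) = 4(t - 7)(t - 1).
Expand and collect terms: 4t² - 27t + 11 = 0.
By the quadratic formula, t = (27 ± √553) / 8, so t ≈ 6.3145 or t ≈ 0.4355.
Neither value makes a denominator zero (t ≠ 7, t ≠ 1), so both are valid.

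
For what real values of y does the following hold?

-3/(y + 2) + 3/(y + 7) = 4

y = -6.0811 or y = -2.9189

Multiply both sides by (y + 2)(y + 7):
-3(y + 7) + 3(y + 2) = 4(y + 2)(y + 7).
Expand and collect terms: 4y² + 36y + 71 = 0.
By the quadratic formula, y = (-36 ± √160) / 8, so y ≈ -2.9189 or y ≈ -6.0811.
Neither value makes a denominator zero (y ≠ -2, y ≠ -7), so both are valid.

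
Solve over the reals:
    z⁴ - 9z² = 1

Let u = z². The equation becomes u² - 9u - 1 = 0.
By the quadratic formula, u = 9/2 + √(85)/2 or u = 9/2 - √(85)/2.
z² = 9/2 + √(85)/2 gives z = ±√(9/2 + √(85)/2) ≈ ±3.0182.
z² = 9/2 - √(85)/2 < 0 has no real solution.

z = -3.0182 or z = 3.0182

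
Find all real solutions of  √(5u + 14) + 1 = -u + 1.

u = -2

Isolate the radical: √(5u + 14) = -u.
Square both sides: 5u + 14 = (-u)².
Expand and rearrange: u² - 5u - 14 = 0.
Solving gives u = 7 or u = -2.
Check each candidate in the original equation:
  u = 7: √(49) = 7, while -u = -7 — extraneous.
  u = -2: √(4) = 2, while -u = 2 — valid.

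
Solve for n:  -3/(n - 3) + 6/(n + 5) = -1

Multiply both sides by (n - 3)(n + 5):
-3(n + 5) + 6(n - 3) = -(n - 3)(n + 5).
Expand and collect terms: -n² - 5n + 48 = 0.
By the quadratic formula, n = (5 ± √217) / -2, so n ≈ -9.8655 or n ≈ 4.8655.
Neither value makes a denominator zero (n ≠ 3, n ≠ -5), so both are valid.

n = -9.8655 or n = 4.8655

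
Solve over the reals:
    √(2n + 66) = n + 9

n = -1

Square both sides: 2n + 66 = (n + 9)².
Expand and rearrange: n² + 16n + 15 = 0.
Solving gives n = -1 or n = -15.
Check each candidate in the original equation:
  n = -1: √(64) = 8, while n + 9 = 8 — valid.
  n = -15: √(36) = 6, while n + 9 = -6 — extraneous.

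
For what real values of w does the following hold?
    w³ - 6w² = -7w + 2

Rearrange: w³ - 6w² + 7w - 2 = 0.
Possible rational roots are divisors of -2. Testing w = 1 gives 0, so (w - 1) is a factor.
Divide: w³ - 6w² + 7w - 2 = (w - 1)(w² - 5w + 2).
Apply the quadratic formula to w² - 5w + 2 = 0: w = (5 ± √17)/2, i.e. w ≈ 4.5616 or w ≈ 0.4384.

w = 0.4384 or w = 1 or w = 4.5616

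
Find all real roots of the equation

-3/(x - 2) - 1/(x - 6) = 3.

x = 0.9296 or x = 5.737

Multiply both sides by (x - 2)(x - 6):
-3(x - 6) - (x - 2) = 3(x - 2)(x - 6).
Expand and collect terms: 3x² - 20x + 16 = 0.
By the quadratic formula, x = (20 ± √208) / 6, so x ≈ 5.737 or x ≈ 0.9296.
Neither value makes a denominator zero (x ≠ 2, x ≠ 6), so both are valid.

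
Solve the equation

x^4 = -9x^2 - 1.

No real solutions.

Let u = x^2. The equation becomes u^2 + 9u + 1 = 0.
By the quadratic formula, u = -9/2 + sqrt(77)/2 or u = -9/2 - sqrt(77)/2.
x^2 = -9/2 + sqrt(77)/2 < 0 has no real solution.
x^2 = -9/2 - sqrt(77)/2 < 0 has no real solution.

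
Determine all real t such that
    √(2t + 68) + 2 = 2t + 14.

Isolate the radical: √(2t + 68) = 2t + 12.
Square both sides: 2t + 68 = (2t + 12)².
Expand and rearrange: 4t² + 46t + 76 = 0.
Solving gives t = -2 or t = -9.5.
Check each candidate in the original equation:
  t = -2: √(64) = 8, while 2t + 12 = 8 — valid.
  t = -9.5: √(49) = 7, while 2t + 12 = -7 — extraneous.

t = -2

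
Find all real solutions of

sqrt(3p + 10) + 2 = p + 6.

Isolate the radical: sqrt(3p + 10) = p + 4.
Square both sides: 3p + 10 = (p + 4)^2.
Expand and rearrange: p^2 + 5p + 6 = 0.
Solving gives p = -2 or p = -3.
Check each candidate in the original equation:
  p = -2: sqrt(4) = 2, while p + 4 = 2 — valid.
  p = -3: sqrt(1) = 1, while p + 4 = 1 — valid.

p = -3 or p = -2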